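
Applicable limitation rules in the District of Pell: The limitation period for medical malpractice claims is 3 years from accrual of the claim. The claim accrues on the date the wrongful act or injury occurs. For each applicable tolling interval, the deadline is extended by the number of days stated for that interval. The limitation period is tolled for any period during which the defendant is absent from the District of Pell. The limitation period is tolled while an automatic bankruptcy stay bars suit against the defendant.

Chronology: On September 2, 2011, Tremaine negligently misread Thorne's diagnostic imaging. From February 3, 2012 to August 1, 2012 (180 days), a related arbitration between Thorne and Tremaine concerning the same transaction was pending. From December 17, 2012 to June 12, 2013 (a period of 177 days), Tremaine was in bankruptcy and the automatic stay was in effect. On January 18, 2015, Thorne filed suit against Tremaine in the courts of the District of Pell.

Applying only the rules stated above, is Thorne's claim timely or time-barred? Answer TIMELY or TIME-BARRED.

TIMELY

The claim accrued on September 2, 2011, when the wrongful act occurred.
3 years from September 2, 2011 is September 2, 2014.
Because the automatic bankruptcy stay ran from December 17, 2012 to June 12, 2013, the deadline is extended by 177 days to February 26, 2015.
The pending related arbitration from February 3, 2012 to August 1, 2012 does not toll the period, because no stated rule makes a pending arbitration a tolling event.
The January 18, 2015 filing precedes the February 26, 2015 deadline; the claim is timely.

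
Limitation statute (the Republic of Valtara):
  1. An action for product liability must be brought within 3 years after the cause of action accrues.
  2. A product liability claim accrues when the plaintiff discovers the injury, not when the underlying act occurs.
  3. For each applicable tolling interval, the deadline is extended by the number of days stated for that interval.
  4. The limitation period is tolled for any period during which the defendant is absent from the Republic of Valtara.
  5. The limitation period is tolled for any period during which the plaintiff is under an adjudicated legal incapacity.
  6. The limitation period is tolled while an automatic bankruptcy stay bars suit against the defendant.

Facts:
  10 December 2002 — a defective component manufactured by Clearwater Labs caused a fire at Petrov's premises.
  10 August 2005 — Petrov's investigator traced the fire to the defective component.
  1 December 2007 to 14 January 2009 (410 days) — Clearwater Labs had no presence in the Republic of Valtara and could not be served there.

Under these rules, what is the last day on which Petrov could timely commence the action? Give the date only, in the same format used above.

The claim did not accrue until Petrov discovered the injury on 10 August 2005; the 10 December 2002 act date does not start the clock under the stated rule.
Adding the 3 years base period to 10 August 2005 gives a deadline of 10 August 2008, before any tolling.
Because the defendant's absence from the jurisdiction ran from 1 December 2007 to 14 January 2009, the deadline is extended by 410 days to 24 September 2009.

24 September 2009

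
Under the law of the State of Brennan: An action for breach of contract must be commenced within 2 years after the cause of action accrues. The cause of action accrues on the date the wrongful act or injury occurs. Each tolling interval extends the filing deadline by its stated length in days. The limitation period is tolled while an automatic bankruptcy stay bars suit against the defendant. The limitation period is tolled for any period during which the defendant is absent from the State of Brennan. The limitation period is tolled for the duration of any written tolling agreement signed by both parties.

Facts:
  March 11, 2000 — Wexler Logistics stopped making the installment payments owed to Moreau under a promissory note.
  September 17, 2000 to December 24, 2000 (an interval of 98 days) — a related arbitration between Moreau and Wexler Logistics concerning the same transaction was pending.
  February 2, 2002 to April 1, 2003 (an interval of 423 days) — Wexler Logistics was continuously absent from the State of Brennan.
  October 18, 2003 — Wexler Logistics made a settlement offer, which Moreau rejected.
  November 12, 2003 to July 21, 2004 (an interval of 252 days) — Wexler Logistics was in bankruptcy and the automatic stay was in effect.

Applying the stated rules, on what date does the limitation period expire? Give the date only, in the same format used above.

May 8, 2003

The cause of action accrued on March 11, 2000, the date of the act.
Adding the 2 years base period to March 11, 2000 gives a deadline of March 11, 2002, before any tolling.
Because the defendant's absence from the jurisdiction ran from February 2, 2002 to April 1, 2003, the deadline is extended by 423 days to May 8, 2003.
The automatic bankruptcy stay from November 12, 2003 to July 21, 2004 began after the period had already run on May 8, 2003, so it has no tolling effect.
No stated provision tolls the period for a pending arbitration, so the interval from September 17, 2000 to December 24, 2000 has no effect on the deadline.
None of the other events listed affects the running of the period under the stated rules.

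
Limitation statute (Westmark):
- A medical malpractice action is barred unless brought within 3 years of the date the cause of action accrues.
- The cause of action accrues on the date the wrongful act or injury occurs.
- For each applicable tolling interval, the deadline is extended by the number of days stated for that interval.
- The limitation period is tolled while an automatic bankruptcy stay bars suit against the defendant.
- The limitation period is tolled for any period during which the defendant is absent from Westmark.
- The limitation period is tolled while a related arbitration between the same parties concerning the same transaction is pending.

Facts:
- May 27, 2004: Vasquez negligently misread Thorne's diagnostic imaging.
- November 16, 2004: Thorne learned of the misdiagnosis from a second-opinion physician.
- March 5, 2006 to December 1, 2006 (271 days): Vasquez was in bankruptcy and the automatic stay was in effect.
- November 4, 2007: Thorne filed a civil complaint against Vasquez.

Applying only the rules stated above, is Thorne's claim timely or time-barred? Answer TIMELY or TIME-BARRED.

The claim accrued on May 27, 2004, when the wrongful act occurred; under the stated occurrence rule the November 16, 2004 discovery does not delay accrual.
3 years from May 27, 2004 is May 27, 2007.
Because the automatic bankruptcy stay ran from March 5, 2006 to December 1, 2006, the deadline is extended by 271 days to February 22, 2008.
Thorne filed on November 4, 2007, before the February 22, 2008 deadline, so the action is timely.

TIMELY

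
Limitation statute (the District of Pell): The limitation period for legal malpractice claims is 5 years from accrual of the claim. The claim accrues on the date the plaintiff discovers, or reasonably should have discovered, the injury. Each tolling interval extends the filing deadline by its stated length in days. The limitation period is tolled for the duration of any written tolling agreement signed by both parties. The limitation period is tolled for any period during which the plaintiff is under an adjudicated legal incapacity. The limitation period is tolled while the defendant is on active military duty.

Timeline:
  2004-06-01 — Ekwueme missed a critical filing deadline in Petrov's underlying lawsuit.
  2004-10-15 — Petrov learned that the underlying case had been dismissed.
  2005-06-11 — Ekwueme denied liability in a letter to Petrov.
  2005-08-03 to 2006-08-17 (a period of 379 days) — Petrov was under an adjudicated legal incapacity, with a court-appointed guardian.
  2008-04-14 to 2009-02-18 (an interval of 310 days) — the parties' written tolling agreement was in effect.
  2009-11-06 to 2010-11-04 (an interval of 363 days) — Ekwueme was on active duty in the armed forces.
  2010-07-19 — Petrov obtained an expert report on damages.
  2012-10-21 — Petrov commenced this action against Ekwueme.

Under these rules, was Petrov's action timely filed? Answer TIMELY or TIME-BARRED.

The claim did not accrue until Petrov discovered the injury on 2004-10-15; the 2004-06-01 act date does not start the clock under the stated rule.
5 years from 2004-10-15 is 2009-10-15.
Because the plaintiff's legal incapacity ran from 2005-08-03 to 2006-08-17, the deadline is extended by 379 days to 2010-10-29.
The written tolling agreement from 2008-04-14 to 2009-02-18 tolled the period for 310 days, extending the deadline to 2011-09-04.
The period was tolled for 363 days by the defendant's active military service (2009-11-06 to 2010-11-04), pushing the deadline to 2012-09-01.
Nothing else in the chronology tolls or restarts the period.
The 2012-10-21 filing falls after the 2012-09-01 deadline; the claim is time-barred.

TIME-BARRED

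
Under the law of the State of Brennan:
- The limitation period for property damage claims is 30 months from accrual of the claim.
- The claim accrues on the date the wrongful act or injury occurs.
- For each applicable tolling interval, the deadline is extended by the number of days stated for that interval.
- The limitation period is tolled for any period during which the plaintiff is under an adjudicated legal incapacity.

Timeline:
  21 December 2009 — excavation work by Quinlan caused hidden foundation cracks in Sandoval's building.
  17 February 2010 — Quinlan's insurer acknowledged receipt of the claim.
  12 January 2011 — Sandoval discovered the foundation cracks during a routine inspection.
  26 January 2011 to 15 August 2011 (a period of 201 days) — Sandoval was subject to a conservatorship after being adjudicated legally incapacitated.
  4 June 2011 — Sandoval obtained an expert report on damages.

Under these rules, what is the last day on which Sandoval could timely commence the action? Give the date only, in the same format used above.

Because the rule ties accrual to occurrence, the claim accrued on 21 December 2009, not on the 12 January 2011 discovery date.
The untolled deadline — 30 months after 21 December 2009 — is 21 June 2012.
Because the plaintiff's legal incapacity ran from 26 January 2011 to 15 August 2011, the deadline is extended by 201 days to 8 January 2013.
The other events in the timeline have no effect on the limitation period under the stated rules.

8 January 2013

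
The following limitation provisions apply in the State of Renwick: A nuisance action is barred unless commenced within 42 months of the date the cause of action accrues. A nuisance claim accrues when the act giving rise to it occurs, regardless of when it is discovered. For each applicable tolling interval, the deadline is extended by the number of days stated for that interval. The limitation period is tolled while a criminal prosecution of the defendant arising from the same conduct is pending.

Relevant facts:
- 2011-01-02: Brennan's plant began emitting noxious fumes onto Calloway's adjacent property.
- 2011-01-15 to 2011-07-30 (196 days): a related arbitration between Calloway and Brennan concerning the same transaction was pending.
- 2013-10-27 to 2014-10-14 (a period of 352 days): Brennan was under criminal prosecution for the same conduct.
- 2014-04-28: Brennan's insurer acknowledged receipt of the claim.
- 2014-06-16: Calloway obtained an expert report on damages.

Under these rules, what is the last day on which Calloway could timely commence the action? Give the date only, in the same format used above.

The claim accrued on 2011-01-02, when the wrongful act occurred.
The untolled deadline — 42 months after 2011-01-02 — is 2014-07-02.
Because the pending criminal prosecution ran from 2013-10-27 to 2014-10-14, the deadline is extended by 352 days to 2015-06-19.
No stated provision tolls the period for a pending arbitration, so the interval from 2011-01-15 to 2011-07-30 has no effect on the deadline.
Nothing else in the chronology tolls or restarts the period.

2015-06-19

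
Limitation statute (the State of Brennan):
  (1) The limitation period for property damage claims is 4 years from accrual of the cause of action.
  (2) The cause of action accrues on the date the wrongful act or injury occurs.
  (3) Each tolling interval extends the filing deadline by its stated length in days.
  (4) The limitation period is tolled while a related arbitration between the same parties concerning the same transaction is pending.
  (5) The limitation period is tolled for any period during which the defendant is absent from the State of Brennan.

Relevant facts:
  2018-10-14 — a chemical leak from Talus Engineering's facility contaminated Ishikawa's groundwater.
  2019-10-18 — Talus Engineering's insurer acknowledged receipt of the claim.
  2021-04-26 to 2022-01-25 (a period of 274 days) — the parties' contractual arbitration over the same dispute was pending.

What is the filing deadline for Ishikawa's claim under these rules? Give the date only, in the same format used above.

The cause of action accrued on 2018-10-14, the date of the act.
The untolled deadline — 4 years after 2018-10-14 — is 2022-10-14.
The period was tolled for 274 days by the pending related arbitration (2021-04-26 to 2022-01-25), pushing the deadline to 2023-07-15.
Nothing else in the chronology tolls or restarts the period.

2023-07-15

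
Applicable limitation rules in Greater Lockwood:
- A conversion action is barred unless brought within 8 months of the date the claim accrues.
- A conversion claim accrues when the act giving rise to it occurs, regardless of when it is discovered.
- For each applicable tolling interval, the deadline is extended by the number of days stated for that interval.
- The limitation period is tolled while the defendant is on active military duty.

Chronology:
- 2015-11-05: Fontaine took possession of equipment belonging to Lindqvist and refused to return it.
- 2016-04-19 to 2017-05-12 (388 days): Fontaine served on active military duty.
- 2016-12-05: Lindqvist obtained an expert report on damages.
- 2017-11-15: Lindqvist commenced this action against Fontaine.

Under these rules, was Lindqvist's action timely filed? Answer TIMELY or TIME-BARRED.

The limitation period began to run on 2015-11-05.
The untolled deadline — 8 months after 2015-11-05 — is 2016-07-05.
Because the defendant's active military service ran from 2016-04-19 to 2017-05-12, the deadline is extended by 388 days to 2017-07-28.
None of the other events listed affects the running of the period under the stated rules.
Lindqvist filed on 2017-11-15, after the 2017-07-28 deadline, so the action is time-barred.

TIME-BARRED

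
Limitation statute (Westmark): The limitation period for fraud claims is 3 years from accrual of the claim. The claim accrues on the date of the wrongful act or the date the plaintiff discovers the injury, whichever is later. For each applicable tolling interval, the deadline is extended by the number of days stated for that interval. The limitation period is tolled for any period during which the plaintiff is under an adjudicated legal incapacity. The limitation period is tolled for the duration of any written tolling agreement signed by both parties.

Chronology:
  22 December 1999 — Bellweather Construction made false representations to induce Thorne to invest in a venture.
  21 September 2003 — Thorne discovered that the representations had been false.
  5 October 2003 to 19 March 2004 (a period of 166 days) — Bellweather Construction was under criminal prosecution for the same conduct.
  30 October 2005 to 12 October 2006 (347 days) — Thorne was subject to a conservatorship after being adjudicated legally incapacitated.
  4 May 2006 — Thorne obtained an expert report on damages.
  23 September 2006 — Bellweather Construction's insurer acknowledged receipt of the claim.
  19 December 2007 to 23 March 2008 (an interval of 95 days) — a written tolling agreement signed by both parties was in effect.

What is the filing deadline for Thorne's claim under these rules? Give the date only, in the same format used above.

Because discovery on 21 September 2003 post-dates the 22 December 1999 act, accrual under the later-of rule falls on 21 September 2003.
Adding the 3 years base period to 21 September 2003 gives a deadline of 21 September 2006, before any tolling.
The period was tolled for 347 days by the plaintiff's legal incapacity (30 October 2005 to 12 October 2006), pushing the deadline to 3 September 2007.
By the time the written tolling agreement began on 19 December 2007, the limitation period had already expired on 3 September 2007; that interval cannot revive it.
No stated provision tolls the period for a criminal prosecution, so the interval from 5 October 2003 to 19 March 2004 has no effect on the deadline.
The other events in the timeline have no effect on the limitation period under the stated rules.

3 September 2007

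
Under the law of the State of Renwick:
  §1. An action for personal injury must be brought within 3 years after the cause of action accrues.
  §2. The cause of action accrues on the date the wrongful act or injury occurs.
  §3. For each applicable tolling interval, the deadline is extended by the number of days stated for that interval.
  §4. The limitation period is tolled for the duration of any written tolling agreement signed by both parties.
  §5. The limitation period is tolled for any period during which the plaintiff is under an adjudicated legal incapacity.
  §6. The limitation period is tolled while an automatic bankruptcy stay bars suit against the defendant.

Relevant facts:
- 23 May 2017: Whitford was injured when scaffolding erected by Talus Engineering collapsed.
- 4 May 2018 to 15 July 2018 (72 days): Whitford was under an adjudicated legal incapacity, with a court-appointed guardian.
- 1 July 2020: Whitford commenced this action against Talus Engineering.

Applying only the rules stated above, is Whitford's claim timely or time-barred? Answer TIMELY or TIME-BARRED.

TIMELY

The claim accrued on 23 May 2017, when the wrongful act occurred.
Adding the 3 years base period to 23 May 2017 gives a deadline of 23 May 2020, before any tolling.
The period was tolled for 72 days by the plaintiff's legal incapacity (4 May 2018 to 15 July 2018), pushing the deadline to 3 August 2020.
Whitford filed on 1 July 2020, before the 3 August 2020 deadline, so the action is timely.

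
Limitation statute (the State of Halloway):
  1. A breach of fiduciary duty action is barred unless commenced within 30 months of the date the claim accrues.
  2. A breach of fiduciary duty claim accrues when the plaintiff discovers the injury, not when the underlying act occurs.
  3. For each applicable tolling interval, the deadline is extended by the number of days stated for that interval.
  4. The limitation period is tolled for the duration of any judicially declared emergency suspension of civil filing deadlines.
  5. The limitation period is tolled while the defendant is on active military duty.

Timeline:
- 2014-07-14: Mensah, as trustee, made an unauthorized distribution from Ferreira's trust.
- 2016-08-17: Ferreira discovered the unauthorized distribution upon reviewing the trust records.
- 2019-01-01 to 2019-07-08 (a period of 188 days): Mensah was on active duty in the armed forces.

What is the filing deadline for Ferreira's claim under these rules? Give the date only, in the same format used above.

Accrual is tied to discovery, so the period began on 2016-08-17 rather than on 2014-07-14 when the act occurred.
The untolled deadline — 30 months after 2016-08-17 — is 2019-02-17.
The defendant's active military service from 2019-01-01 to 2019-07-08 tolled the period for 188 days, extending the deadline to 2019-08-24.

2019-08-24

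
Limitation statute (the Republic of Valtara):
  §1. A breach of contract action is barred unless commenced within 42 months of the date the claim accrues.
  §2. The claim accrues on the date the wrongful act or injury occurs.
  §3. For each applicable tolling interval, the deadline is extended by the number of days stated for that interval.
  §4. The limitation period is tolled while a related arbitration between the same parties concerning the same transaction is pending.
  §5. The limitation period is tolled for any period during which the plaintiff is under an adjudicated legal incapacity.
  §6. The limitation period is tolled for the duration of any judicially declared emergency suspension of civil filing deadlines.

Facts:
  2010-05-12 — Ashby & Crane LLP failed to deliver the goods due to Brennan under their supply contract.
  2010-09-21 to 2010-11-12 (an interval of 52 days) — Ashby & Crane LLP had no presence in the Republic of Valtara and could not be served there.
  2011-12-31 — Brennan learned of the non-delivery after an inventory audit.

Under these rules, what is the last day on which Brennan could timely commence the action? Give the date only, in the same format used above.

The claim accrued on 2010-05-12, when the wrongful act occurred; under the stated occurrence rule the 2011-12-31 discovery does not delay accrual.
The untolled deadline — 42 months after 2010-05-12 — is 2013-11-12.
The defendant's absence from the jurisdiction from 2010-09-21 to 2010-11-12 does not toll the period, because no stated rule makes the defendant's absence a tolling event.

2013-11-12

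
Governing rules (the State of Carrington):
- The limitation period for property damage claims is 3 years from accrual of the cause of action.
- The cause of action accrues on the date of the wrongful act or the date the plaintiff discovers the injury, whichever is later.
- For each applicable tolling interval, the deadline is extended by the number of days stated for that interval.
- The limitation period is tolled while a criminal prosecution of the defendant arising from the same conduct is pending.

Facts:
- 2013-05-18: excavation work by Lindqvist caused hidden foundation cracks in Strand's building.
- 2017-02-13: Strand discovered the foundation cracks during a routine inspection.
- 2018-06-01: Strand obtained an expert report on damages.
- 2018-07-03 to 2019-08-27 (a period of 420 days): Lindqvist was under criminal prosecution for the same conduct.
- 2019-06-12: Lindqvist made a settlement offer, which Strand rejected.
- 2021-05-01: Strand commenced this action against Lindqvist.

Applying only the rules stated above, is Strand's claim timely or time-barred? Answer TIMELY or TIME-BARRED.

The claim accrued on 2017-02-13 — the later of the 2013-05-18 act and the 2017-02-13 discovery.
The untolled deadline — 3 years after 2017-02-13 — is 2020-02-13.
The pending criminal prosecution from 2018-07-03 to 2019-08-27 tolled the period for 420 days, extending the deadline to 2021-04-08.
Nothing else in the chronology tolls or restarts the period.
The 2021-05-01 filing falls after the 2021-04-08 deadline; the claim is time-barred.

TIME-BARRED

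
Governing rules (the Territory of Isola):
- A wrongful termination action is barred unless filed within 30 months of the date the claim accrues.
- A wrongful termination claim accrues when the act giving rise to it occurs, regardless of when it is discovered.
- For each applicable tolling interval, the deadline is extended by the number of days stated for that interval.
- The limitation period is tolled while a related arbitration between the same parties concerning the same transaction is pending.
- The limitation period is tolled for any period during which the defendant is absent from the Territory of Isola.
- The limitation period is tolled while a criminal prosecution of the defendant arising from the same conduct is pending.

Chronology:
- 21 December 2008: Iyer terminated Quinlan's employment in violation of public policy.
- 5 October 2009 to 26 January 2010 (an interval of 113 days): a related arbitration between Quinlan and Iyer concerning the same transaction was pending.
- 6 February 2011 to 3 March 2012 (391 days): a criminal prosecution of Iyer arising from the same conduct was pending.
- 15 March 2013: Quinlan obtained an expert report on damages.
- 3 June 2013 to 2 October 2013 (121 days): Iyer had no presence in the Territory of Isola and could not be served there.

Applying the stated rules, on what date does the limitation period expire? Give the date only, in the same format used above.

The claim accrued on 21 December 2008, when the wrongful act occurred.
The untolled deadline — 30 months after 21 December 2008 — is 21 June 2011.
The period was tolled for 113 days by the pending related arbitration (5 October 2009 to 26 January 2010), pushing the deadline to 12 October 2011.
Because the pending criminal prosecution ran from 6 February 2011 to 3 March 2012, the deadline is extended by 391 days to 6 November 2012.
The defendant's absence from the jurisdiction starting 3 June 2013 came too late — the period had run on 6 November 2012 — and so does not extend the deadline.
None of the other events listed affects the running of the period under the stated rules.

6 November 2012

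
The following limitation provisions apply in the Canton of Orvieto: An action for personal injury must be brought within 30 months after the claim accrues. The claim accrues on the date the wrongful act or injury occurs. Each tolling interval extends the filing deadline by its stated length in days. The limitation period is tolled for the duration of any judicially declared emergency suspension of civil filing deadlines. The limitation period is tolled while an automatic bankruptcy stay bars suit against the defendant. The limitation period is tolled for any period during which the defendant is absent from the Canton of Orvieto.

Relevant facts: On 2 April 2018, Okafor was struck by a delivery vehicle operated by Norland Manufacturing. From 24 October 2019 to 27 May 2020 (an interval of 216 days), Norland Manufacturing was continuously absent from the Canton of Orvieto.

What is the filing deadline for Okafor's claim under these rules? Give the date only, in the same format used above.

6 May 2021

The claim accrued on 2 April 2018, the date of the act.
The untolled deadline — 30 months after 2 April 2018 — is 2 October 2020.
The defendant's absence from the jurisdiction from 24 October 2019 to 27 May 2020 tolled the period for 216 days, extending the deadline to 6 May 2021.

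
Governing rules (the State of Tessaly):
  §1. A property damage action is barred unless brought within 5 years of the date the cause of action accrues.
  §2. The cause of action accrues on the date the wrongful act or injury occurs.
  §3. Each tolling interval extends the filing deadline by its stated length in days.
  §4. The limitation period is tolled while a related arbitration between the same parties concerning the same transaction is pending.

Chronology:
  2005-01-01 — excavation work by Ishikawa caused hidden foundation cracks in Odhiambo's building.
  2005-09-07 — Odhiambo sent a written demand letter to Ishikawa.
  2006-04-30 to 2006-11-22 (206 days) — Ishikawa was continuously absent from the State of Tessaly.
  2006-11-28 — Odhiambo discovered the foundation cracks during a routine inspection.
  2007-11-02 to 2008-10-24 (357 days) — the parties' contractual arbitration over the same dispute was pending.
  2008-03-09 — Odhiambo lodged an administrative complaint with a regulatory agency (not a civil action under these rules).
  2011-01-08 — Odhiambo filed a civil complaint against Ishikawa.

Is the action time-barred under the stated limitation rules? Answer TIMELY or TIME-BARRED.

Because the rule ties accrual to occurrence, the claim accrued on 2005-01-01, not on the 2006-11-28 discovery date.
5 years from 2005-01-01 is 2010-01-01.
The pending related arbitration from 2007-11-02 to 2008-10-24 tolled the period for 357 days, extending the deadline to 2010-12-24.
No stated provision tolls the period for the defendant's absence, so the interval from 2006-04-30 to 2006-11-22 has no effect on the deadline.
The other events in the timeline have no effect on the limitation period under the stated rules.
The 2011-01-08 filing falls after the 2010-12-24 deadline; the claim is time-barred.

TIME-BARRED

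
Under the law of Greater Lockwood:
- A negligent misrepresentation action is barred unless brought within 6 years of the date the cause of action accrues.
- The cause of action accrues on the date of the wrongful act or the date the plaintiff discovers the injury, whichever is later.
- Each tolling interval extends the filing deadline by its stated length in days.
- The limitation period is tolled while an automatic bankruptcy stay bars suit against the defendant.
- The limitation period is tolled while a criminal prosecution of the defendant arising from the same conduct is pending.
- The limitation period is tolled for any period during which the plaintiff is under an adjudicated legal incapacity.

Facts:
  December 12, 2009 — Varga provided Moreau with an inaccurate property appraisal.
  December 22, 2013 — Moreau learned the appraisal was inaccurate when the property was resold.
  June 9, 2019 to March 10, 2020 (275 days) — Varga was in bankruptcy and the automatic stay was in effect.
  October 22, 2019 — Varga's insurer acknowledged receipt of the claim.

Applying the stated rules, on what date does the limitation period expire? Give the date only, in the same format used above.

September 22, 2020

The claim accrued on December 22, 2013 — the later of the December 12, 2009 act and the December 22, 2013 discovery.
Adding the 6 years base period to December 22, 2013 gives a deadline of December 22, 2019, before any tolling.
The automatic bankruptcy stay from June 9, 2019 to March 10, 2020 tolled the period for 275 days, extending the deadline to September 22, 2020.
Nothing else in the chronology tolls or restarts the period.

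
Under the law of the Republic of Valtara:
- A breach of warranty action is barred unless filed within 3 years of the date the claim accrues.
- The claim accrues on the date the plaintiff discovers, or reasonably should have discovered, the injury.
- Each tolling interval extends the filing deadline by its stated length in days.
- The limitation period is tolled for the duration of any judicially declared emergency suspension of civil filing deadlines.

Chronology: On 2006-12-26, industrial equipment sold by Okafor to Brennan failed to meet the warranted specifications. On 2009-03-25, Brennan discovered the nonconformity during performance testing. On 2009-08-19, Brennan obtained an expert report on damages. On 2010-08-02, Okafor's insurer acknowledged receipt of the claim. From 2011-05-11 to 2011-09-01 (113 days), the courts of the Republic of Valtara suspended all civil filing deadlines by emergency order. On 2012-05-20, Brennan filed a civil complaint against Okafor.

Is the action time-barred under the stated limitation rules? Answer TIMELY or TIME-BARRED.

The claim did not accrue until Brennan discovered the injury on 2009-03-25; the 2006-12-26 act date does not start the clock under the stated rule.
Adding the 3 years base period to 2009-03-25 gives a deadline of 2012-03-25, before any tolling.
Because the emergency suspension of filing deadlines ran from 2011-05-11 to 2011-09-01, the deadline is extended by 113 days to 2012-07-16.
The other events in the timeline have no effect on the limitation period under the stated rules.
Filing on 2012-05-20 beat the 2012-07-16 deadline — the action is timely.

TIMELY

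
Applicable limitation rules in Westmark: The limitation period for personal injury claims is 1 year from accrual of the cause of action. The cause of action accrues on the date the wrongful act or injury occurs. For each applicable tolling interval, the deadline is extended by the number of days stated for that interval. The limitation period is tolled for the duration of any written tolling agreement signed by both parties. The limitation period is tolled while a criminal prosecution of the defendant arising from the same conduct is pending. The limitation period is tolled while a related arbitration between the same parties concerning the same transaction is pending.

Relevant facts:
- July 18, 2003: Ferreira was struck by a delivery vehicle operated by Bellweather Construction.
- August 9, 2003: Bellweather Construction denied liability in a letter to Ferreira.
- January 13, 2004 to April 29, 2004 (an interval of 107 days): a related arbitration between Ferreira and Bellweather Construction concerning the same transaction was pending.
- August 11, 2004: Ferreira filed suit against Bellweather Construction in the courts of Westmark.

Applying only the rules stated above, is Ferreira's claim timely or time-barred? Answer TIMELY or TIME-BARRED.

TIMELY

The limitation period began to run on July 18, 2003.
The untolled deadline — 1 year after July 18, 2003 — is July 18, 2004.
Because the pending related arbitration ran from January 13, 2004 to April 29, 2004, the deadline is extended by 107 days to November 2, 2004.
None of the other events listed affects the running of the period under the stated rules.
Filing on August 11, 2004 beat the November 2, 2004 deadline — the action is timely.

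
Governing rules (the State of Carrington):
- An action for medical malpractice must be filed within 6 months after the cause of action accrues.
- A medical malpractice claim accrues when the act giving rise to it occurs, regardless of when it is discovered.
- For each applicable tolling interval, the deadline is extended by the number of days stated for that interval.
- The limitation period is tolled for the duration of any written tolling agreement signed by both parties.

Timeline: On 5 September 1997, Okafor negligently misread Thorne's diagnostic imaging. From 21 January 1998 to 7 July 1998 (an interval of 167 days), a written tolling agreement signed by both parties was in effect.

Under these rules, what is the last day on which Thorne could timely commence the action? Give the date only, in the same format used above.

The cause of action accrued on 5 September 1997, the date of the act.
Adding the 6 months base period to 5 September 1997 gives a deadline of 5 March 1998, before any tolling.
Because the written tolling agreement ran from 21 January 1998 to 7 July 1998, the deadline is extended by 167 days to 19 August 1998.

19 August 1998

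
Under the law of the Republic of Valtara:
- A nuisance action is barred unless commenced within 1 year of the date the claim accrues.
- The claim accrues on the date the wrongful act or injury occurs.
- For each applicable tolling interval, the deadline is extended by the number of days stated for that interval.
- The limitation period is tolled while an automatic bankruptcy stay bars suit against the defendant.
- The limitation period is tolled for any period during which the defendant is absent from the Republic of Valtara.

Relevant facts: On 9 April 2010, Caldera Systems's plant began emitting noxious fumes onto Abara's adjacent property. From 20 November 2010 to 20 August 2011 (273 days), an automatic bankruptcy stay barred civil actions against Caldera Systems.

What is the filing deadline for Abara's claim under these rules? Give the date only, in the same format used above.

7 January 2012

The claim accrued on 9 April 2010, the date of the act.
Adding the 1 year base period to 9 April 2010 gives a deadline of 9 April 2011, before any tolling.
Because the automatic bankruptcy stay ran from 20 November 2010 to 20 August 2011, the deadline is extended by 273 days to 7 January 2012.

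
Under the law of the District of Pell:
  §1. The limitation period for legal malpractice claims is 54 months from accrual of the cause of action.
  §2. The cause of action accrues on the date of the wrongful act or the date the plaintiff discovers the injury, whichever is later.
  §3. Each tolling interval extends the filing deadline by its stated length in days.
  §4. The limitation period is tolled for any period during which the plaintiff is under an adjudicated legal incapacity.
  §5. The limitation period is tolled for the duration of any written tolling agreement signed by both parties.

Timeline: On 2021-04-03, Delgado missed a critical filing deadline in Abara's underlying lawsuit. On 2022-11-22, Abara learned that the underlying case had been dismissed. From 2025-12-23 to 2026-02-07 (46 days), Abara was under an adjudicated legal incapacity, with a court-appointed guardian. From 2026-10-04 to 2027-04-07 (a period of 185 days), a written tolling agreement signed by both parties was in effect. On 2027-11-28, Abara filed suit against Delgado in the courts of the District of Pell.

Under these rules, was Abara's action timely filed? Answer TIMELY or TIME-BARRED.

Taking the later of the act (2021-04-03) and discovery (2022-11-22), the claim accrued on 2022-11-22.
54 months from 2022-11-22 is 2027-05-22.
The period was tolled for 46 days by the plaintiff's legal incapacity (2025-12-23 to 2026-02-07), pushing the deadline to 2027-07-07.
The written tolling agreement from 2026-10-04 to 2027-04-07 tolled the period for 185 days, extending the deadline to 2028-01-08.
The 2027-11-28 filing precedes the 2028-01-08 deadline; the claim is timely.

TIMELY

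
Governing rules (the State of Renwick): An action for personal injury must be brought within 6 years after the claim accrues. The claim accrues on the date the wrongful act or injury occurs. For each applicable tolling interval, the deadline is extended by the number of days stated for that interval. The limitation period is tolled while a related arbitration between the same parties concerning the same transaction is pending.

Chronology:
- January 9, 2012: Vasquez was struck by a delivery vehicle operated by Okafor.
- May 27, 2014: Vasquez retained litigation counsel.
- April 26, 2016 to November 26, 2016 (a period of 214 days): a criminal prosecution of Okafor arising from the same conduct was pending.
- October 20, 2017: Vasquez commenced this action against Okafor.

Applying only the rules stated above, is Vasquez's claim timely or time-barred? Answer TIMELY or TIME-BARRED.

TIMELY

The limitation period began to run on January 9, 2012.
Adding the 6 years base period to January 9, 2012 gives a deadline of January 9, 2018, before any tolling.
The pending criminal prosecution from April 26, 2016 to November 26, 2016 does not toll the period, because no stated rule makes a criminal prosecution a tolling event.
The other events in the timeline have no effect on the limitation period under the stated rules.
Vasquez filed on October 20, 2017, before the January 9, 2018 deadline, so the action is timely.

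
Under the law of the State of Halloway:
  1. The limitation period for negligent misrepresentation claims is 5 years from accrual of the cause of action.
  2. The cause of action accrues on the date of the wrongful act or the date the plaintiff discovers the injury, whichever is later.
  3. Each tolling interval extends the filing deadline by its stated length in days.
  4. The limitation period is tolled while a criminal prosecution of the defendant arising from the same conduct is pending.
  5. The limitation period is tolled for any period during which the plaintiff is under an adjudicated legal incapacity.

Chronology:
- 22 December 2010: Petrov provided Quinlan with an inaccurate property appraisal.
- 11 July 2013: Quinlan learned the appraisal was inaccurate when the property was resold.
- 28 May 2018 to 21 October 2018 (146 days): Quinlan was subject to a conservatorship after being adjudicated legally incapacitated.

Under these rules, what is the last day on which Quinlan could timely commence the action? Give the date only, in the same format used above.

4 December 2018

Taking the later of the act (22 December 2010) and discovery (11 July 2013), the claim accrued on 11 July 2013.
The untolled deadline — 5 years after 11 July 2013 — is 11 July 2018.
Because the plaintiff's legal incapacity ran from 28 May 2018 to 21 October 2018, the deadline is extended by 146 days to 4 December 2018.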